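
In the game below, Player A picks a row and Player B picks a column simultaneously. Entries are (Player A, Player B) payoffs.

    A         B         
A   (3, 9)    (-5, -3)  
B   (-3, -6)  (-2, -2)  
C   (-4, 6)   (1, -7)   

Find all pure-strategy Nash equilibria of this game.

(A, A)

A profile is a Nash equilibrium when each player is best-responding to the other.
Player A's best responses — vs A: A (payoff 3); vs B: C (payoff 1).
Player B's best responses — vs A: A (payoff 9); vs B: B (payoff -2); vs C: A (payoff 6).
The only mutual best response is (A, A); neither player gains by switching there.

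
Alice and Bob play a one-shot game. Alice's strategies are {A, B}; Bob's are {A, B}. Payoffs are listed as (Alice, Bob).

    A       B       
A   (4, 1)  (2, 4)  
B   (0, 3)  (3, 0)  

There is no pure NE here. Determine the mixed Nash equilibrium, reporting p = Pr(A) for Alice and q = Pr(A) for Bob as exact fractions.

p = 1/2, q = 1/5

In a mixed NE each player is indifferent between their pure strategies, so the opponent's mix sets the indifference.
Bob indifferent between A and B: p·1 + (1−p)·3 = p·4 + (1−p)·0 ⟹ 3 + (-2)p = 0 + 4p ⟹ p = 1/2.
Alice indifferent between A and B: q·4 + (1−q)·2 = q·0 + (1−q)·3 ⟹ 2 + 2q = 3 + (-3)q ⟹ q = 1/5.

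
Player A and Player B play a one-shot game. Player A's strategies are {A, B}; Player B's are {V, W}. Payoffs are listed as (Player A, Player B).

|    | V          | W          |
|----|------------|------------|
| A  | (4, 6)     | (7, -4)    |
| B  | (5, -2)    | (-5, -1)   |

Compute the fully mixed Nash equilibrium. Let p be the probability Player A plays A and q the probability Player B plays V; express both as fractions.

p = 1/11, q = 12/13

Each player's mixing probability is pinned down by making the *other* player indifferent.
Player B indifferent between V and W: p·6 + (1−p)·(-2) = p·(-4) + (1−p)·(-1) ⟹ (-2) + 8p = (-1) + (-3)p ⟹ p = 1/11.
Player A indifferent between A and B: q·4 + (1−q)·7 = q·5 + (1−q)·(-5) ⟹ 7 + (-3)q = (-5) + 10q ⟹ q = 12/13.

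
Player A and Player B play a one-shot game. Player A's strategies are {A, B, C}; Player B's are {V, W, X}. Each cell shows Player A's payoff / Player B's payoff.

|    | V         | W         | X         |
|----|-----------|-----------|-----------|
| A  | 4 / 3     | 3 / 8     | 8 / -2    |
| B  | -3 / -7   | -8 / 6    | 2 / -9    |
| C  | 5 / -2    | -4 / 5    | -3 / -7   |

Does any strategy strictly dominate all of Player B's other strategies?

W

Check whether one of Player B's strategies beats all alternatives regardless of what the opponent does.
W strictly dominates: vs A: 8 > each of {3, -2}; vs B: 6 > each of {-7, -9}; vs C: 5 > each of {-2, -7}.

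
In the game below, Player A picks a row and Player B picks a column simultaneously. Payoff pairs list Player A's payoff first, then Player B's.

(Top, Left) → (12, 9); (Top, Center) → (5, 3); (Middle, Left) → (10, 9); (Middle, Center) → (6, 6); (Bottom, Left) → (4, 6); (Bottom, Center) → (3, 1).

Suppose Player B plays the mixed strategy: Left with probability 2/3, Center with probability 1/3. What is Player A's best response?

Player A's best reply maximizes expected payoff against the mix.
Top: (2/3)·12 + (1/3)·5 = 29/3
Middle: (2/3)·10 + (1/3)·6 = 26/3
Bottom: (2/3)·4 + (1/3)·3 = 11/3
Highest expected payoff is 29/3, from Top.

Top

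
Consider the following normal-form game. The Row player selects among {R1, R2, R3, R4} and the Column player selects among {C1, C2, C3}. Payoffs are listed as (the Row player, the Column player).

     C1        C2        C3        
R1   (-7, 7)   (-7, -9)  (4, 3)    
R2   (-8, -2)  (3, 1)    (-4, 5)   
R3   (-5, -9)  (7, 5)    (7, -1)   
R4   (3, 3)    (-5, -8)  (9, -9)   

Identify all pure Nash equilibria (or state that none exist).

Find each player's best response to every opponent strategy; NE are the intersections.
The Row player's best responses — vs C1: R4 (payoff 3); vs C2: R3 (payoff 7); vs C3: R4 (payoff 9).
The Column player's best responses — vs R1: C1 (payoff 7); vs R2: C3 (payoff 5); vs R3: C2 (payoff 5); vs R4: C1 (payoff 3).
Mutual best responses occur at (R3, C2) and (R4, C1); at each, neither player gains by switching.

(R3, C2) and (R4, C1)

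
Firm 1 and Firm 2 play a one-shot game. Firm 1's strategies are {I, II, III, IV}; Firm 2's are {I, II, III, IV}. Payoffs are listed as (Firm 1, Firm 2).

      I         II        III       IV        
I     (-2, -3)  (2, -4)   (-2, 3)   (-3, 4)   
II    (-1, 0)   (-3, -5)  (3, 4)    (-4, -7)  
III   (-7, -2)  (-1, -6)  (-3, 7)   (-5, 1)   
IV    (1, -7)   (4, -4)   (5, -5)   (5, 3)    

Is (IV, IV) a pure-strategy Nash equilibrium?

Yes

Holding Firm 2 at IV: Firm 1 gets 5 from IV, versus -3 from I, -4 from II, -5 from III. No profitable deviation for Firm 1.
Holding Firm 1 at IV: Firm 2 gets 3 from IV, versus -7 from I, -4 from II, -5 from III. No profitable deviation for Firm 2 either.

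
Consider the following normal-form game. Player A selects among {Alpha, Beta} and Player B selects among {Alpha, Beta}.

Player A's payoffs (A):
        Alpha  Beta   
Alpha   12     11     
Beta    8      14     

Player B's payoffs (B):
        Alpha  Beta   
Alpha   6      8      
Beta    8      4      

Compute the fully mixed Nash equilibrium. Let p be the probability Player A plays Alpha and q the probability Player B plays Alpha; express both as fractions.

p = 2/3, q = 3/7

Each player's mixing probability is pinned down by making the *other* player indifferent.
Player B indifferent between Alpha and Beta: p·6 + (1−p)·8 = p·8 + (1−p)·4 ⟹ 8 + (-2)p = 4 + 4p ⟹ p = 2/3.
Player A indifferent between Alpha and Beta: q·12 + (1−q)·11 = q·8 + (1−q)·14 ⟹ 11 + 1q = 14 + (-6)q ⟹ q = 3/7.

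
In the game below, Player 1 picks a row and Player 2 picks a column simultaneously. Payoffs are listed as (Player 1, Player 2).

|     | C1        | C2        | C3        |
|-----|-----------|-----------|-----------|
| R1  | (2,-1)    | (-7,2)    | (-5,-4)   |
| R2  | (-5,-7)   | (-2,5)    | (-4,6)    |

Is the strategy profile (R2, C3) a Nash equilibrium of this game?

Yes

Holding Player 2 at C3: Player 1 gets -4 from R2, versus -5 from R1. No profitable deviation for Player 1.
Holding Player 1 at R2: Player 2 gets 6 from C3, versus -7 from C1, 5 from C2. No profitable deviation for Player 2 either.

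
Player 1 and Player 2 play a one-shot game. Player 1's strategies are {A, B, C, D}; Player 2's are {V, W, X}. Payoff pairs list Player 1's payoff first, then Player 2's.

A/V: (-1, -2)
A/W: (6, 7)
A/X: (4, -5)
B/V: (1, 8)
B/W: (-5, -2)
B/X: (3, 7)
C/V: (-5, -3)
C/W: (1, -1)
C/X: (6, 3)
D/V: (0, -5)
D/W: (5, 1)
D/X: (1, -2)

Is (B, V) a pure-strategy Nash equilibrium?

Yes

Holding Player 2 at V: Player 1 gets 1 from B, versus -1 from A, -5 from C, 0 from D. No profitable deviation for Player 1.
Holding Player 1 at B: Player 2 gets 8 from V, versus -2 from W, 7 from X. No profitable deviation for Player 2 either.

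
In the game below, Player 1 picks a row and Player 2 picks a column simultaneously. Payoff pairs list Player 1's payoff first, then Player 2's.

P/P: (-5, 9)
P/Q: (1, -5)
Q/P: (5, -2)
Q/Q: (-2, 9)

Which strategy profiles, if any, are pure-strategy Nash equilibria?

Find each player's best response to every opponent strategy; NE are the intersections.
Player 1's best responses — vs P: Q (payoff 5); vs Q: P (payoff 1).
Player 2's best responses — vs P: P (payoff 9); vs Q: Q (payoff 9).
No cell has both players best-responding. For instance, Player 1's best reply to Q is P, but against P Player 2 prefers P over Q.

None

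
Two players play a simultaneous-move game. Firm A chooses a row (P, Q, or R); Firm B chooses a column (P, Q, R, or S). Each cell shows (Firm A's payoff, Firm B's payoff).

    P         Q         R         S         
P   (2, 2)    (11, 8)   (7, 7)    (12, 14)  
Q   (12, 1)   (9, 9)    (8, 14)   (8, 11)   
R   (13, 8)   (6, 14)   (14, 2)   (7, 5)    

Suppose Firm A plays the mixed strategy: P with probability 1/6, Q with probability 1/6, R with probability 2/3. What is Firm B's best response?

Firm B's best reply maximizes expected payoff against the mix.
P: (1/6)·2 + (1/6)·1 + (2/3)·8 = 35/6
Q: (1/6)·8 + (1/6)·9 + (2/3)·14 = 73/6
R: (1/6)·7 + (1/6)·14 + (2/3)·2 = 29/6
S: (1/6)·14 + (1/6)·11 + (2/3)·5 = 15/2
Highest expected payoff is 73/6, from Q.

Q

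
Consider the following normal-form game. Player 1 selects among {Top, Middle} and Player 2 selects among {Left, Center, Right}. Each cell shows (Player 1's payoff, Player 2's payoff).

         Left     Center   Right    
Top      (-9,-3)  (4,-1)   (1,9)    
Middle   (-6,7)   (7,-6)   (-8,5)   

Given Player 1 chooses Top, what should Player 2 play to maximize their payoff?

With Player 1 fixed at Top, Player 2's payoffs are: Left → -3, Center → -1, Right → 9.
The maximum is 9, achieved by Right.

Right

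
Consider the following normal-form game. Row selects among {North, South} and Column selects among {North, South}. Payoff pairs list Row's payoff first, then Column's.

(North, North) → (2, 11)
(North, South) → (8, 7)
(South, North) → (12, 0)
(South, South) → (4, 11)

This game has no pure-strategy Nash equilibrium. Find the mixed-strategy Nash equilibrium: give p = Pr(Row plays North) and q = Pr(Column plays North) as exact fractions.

p = 11/15, q = 2/7

In a mixed NE each player is indifferent between their pure strategies, so the opponent's mix sets the indifference.
Column indifferent between North and South: p·11 + (1−p)·0 = p·7 + (1−p)·11 ⟹ 0 + 11p = 11 + (-4)p ⟹ p = 11/15.
Row indifferent between North and South: q·2 + (1−q)·8 = q·12 + (1−q)·4 ⟹ 8 + (-6)q = 4 + 8q ⟹ q = 2/7.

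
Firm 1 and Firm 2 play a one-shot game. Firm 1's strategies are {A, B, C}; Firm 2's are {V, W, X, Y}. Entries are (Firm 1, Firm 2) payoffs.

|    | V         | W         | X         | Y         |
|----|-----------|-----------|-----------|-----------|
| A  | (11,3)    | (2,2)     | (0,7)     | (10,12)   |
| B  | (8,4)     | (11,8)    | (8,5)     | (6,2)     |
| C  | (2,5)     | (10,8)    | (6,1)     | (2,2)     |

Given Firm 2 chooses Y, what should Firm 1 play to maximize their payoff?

A

With Firm 2 fixed at Y, Firm 1's payoffs are: A → 10, B → 6, C → 2.
The maximum is 10, achieved by A.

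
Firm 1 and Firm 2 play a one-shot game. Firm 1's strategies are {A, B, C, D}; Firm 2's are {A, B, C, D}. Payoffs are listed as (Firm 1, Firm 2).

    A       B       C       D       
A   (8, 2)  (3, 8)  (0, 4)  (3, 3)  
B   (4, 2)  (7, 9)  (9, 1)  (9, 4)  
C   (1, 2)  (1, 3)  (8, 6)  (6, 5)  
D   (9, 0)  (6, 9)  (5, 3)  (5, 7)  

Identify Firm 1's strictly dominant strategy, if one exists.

A strategy is strictly dominant if it gives Firm 1 a strictly higher payoff than every other strategy, against every choice by the opponent.
A is not dominant: against A, D gives 9 > 8.
B is not dominant: against A, A gives 8 > 4.
C is not dominant: against A, A gives 8 > 1.
D is not dominant: against B, B gives 7 > 6.
No single strategy is best against every opponent action.

No strictly dominant strategy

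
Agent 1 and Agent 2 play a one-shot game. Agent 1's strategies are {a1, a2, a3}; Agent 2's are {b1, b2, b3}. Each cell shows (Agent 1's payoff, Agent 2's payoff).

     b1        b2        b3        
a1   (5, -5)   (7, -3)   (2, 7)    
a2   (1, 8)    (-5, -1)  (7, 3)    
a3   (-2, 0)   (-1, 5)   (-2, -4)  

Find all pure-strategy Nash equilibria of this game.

No pure-strategy Nash equilibrium

Find each player's best response to every opponent strategy; NE are the intersections.
Agent 1's best responses — vs b1: a1 (payoff 5); vs b2: a1 (payoff 7); vs b3: a2 (payoff 7).
Agent 2's best responses — vs a1: b3 (payoff 7); vs a2: b1 (payoff 8); vs a3: b2 (payoff 5).
No cell has both players best-responding. For instance, Agent 1's best reply to b1 is a1, but against a1 Agent 2 prefers b3 over b1.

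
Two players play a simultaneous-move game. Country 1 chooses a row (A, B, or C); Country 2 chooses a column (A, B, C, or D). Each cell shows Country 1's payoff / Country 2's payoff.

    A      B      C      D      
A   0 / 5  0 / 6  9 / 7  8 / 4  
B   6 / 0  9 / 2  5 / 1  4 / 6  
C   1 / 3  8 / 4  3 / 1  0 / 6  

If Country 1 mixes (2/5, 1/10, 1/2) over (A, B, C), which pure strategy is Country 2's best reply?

Compute Country 2's expected payoff from each pure strategy against the given mix.
A: (2/5)·5 + (1/10)·0 + (1/2)·3 = 7/2
B: (2/5)·6 + (1/10)·2 + (1/2)·4 = 23/5
C: (2/5)·7 + (1/10)·1 + (1/2)·1 = 17/5
D: (2/5)·4 + (1/10)·6 + (1/2)·6 = 26/5
Highest expected payoff is 26/5, from D.

D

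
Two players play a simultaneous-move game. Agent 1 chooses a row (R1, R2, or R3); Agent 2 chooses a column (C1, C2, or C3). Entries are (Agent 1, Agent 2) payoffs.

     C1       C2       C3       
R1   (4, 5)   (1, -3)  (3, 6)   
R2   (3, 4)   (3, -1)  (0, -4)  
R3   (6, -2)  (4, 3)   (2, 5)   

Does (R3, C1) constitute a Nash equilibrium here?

No

Holding Agent 2 at C1: Agent 1 gets 6 from R3, versus 4 from R1, 3 from R2. No profitable deviation for Agent 1.
Holding Agent 1 at R3: Agent 2 gets -2 from C1 but could get 5 by switching to C3. Agent 2 has a profitable deviation.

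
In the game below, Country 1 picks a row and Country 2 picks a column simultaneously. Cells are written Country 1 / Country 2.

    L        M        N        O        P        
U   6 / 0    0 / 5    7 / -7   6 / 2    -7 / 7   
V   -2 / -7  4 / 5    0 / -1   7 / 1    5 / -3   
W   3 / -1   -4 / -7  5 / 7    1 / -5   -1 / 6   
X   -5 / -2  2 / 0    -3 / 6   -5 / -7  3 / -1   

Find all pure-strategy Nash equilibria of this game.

Check mutual best responses: a cell is a NE iff neither player can gain by unilaterally deviating.
Country 1's best responses — vs L: U (payoff 6); vs M: V (payoff 4); vs N: U (payoff 7); vs O: V (payoff 7); vs P: V (payoff 5).
Country 2's best responses — vs U: P (payoff 7); vs V: M (payoff 5); vs W: N (payoff 7); vs X: N (payoff 6).
The only mutual best response is (V, M); neither player gains by switching there.

(V, M)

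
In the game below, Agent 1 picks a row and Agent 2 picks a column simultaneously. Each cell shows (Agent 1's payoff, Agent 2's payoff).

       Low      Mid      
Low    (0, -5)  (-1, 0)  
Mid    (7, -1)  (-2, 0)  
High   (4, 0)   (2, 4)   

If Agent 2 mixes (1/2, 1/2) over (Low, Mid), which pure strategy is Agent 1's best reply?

Agent 1's best reply maximizes expected payoff against the mix.
Low: (1/2)·0 + (1/2)·(-1) = -1/2
Mid: (1/2)·7 + (1/2)·(-2) = 5/2
High: (1/2)·4 + (1/2)·2 = 3
Highest expected payoff is 3, from High.

High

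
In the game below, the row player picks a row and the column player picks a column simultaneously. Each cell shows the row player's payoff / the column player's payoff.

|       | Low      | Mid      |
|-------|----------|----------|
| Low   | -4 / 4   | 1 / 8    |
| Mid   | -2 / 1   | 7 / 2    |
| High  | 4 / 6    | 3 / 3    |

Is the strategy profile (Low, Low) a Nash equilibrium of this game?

No

Holding the column player at Low: the row player gets -4 from Low but could get 4 by switching to High. The row player has a profitable deviation.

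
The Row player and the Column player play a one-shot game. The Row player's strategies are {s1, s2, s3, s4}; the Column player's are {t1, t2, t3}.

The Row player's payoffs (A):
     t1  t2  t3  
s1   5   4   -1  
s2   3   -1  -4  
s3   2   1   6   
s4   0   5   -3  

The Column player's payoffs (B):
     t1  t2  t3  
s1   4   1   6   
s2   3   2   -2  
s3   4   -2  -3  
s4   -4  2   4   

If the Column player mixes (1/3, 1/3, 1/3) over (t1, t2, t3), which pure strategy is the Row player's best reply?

The Row player's best reply maximizes expected payoff against the mix.
s1: (1/3)·5 + (1/3)·4 + (1/3)·(-1) = 8/3
s2: (1/3)·3 + (1/3)·(-1) + (1/3)·(-4) = -2/3
s3: (1/3)·2 + (1/3)·1 + (1/3)·6 = 3
s4: (1/3)·0 + (1/3)·5 + (1/3)·(-3) = 2/3
Highest expected payoff is 3, from s3.

s3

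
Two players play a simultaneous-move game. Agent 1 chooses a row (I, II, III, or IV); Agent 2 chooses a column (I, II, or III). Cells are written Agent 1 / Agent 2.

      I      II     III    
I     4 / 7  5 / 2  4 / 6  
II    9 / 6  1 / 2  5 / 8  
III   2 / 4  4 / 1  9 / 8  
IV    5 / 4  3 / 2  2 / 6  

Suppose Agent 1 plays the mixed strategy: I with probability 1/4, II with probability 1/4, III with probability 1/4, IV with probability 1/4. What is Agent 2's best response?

Compute Agent 2's expected payoff from each pure strategy against the given mix.
I: (1/4)·7 + (1/4)·6 + (1/4)·4 + (1/4)·4 = 21/4
II: (1/4)·2 + (1/4)·2 + (1/4)·1 + (1/4)·2 = 7/4
III: (1/4)·6 + (1/4)·8 + (1/4)·8 + (1/4)·6 = 7
Highest expected payoff is 7, from III.

III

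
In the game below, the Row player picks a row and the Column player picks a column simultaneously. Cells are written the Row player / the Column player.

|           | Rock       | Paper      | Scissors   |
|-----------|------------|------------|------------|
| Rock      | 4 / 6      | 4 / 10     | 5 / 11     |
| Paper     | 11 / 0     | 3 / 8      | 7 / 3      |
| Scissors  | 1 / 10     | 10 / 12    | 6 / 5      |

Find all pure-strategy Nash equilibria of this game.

Check mutual best responses: a cell is a NE iff neither player can gain by unilaterally deviating.
The Row player's best responses — vs Rock: Paper (payoff 11); vs Paper: Scissors (payoff 10); vs Scissors: Paper (payoff 7).
The Column player's best responses — vs Rock: Scissors (payoff 11); vs Paper: Paper (payoff 8); vs Scissors: Paper (payoff 12).
The only mutual best response is (Scissors, Paper); neither player gains by switching there.

(Scissors, Paper)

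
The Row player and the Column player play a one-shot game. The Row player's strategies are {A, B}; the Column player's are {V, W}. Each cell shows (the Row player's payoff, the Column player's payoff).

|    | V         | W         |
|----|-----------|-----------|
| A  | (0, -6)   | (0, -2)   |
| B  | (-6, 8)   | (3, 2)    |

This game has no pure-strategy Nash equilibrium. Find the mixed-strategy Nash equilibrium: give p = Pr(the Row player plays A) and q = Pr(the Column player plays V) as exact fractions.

Each player's mixing probability is pinned down by making the *other* player indifferent.
The Column player indifferent between V and W: p·(-6) + (1−p)·8 = p·(-2) + (1−p)·2 ⟹ 8 + (-14)p = 2 + (-4)p ⟹ p = 3/5.
The Row player indifferent between A and B: q·0 + (1−q)·0 = q·(-6) + (1−q)·3 ⟹ 0 + 0q = 3 + (-9)q ⟹ q = 1/3.

p = 3/5, q = 1/3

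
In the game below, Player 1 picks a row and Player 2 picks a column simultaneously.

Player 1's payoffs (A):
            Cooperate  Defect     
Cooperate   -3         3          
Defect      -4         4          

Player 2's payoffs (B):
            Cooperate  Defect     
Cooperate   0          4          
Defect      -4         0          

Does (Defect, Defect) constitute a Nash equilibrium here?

Yes

Holding Player 2 at Defect: Player 1 gets 4 from Defect, versus 3 from Cooperate. No profitable deviation for Player 1.
Holding Player 1 at Defect: Player 2 gets 0 from Defect, versus -4 from Cooperate. No profitable deviation for Player 2 either.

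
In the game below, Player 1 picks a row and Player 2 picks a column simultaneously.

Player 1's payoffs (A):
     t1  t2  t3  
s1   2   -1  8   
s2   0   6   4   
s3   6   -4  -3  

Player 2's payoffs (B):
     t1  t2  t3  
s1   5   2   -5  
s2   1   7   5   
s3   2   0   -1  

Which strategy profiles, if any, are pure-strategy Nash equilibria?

A profile is a Nash equilibrium when each player is best-responding to the other.
Player 1's best responses — vs t1: s3 (payoff 6); vs t2: s2 (payoff 6); vs t3: s1 (payoff 8).
Player 2's best responses — vs s1: t1 (payoff 5); vs s2: t2 (payoff 7); vs s3: t1 (payoff 2).
Mutual best responses occur at (s2, t2) and (s3, t1); at each, neither player gains by switching.

(s2, t2) and (s3, t1)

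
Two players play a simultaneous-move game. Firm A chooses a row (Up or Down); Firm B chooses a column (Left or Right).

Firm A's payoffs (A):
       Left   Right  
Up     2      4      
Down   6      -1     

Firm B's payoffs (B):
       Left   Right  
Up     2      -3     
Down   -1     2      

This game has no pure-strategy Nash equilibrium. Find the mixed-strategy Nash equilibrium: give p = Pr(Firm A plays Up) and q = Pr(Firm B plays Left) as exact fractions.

Each player's mixing probability is pinned down by making the *other* player indifferent.
Firm B indifferent between Left and Right: p·2 + (1−p)·(-1) = p·(-3) + (1−p)·2 ⟹ (-1) + 3p = 2 + (-5)p ⟹ p = 3/8.
Firm A indifferent between Up and Down: q·2 + (1−q)·4 = q·6 + (1−q)·(-1) ⟹ 4 + (-2)q = (-1) + 7q ⟹ q = 5/9.

p = 3/8, q = 5/9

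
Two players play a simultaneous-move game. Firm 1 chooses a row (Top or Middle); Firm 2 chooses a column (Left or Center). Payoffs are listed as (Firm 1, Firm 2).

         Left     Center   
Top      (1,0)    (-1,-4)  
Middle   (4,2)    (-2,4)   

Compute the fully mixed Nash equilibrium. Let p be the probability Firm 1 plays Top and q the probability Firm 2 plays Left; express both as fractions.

Each player's mixing probability is pinned down by making the *other* player indifferent.
Firm 2 indifferent between Left and Center: p·0 + (1−p)·2 = p·(-4) + (1−p)·4 ⟹ 2 + (-2)p = 4 + (-8)p ⟹ p = 1/3.
Firm 1 indifferent between Top and Middle: q·1 + (1−q)·(-1) = q·4 + (1−q)·(-2) ⟹ (-1) + 2q = (-2) + 6q ⟹ q = 1/4.

p = 1/3, q = 1/4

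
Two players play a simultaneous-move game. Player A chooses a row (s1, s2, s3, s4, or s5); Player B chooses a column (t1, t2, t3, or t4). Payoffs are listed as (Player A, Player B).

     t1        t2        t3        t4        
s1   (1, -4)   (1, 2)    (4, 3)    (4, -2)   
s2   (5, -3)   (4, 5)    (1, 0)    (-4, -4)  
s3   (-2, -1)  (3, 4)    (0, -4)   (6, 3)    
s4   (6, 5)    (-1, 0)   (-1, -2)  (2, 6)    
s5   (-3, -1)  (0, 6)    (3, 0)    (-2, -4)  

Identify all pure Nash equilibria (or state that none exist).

(s1, t3) and (s2, t2)

Find each player's best response to every opponent strategy; NE are the intersections.
Player A's best responses — vs t1: s4 (payoff 6); vs t2: s2 (payoff 4); vs t3: s1 (payoff 4); vs t4: s3 (payoff 6).
Player B's best responses — vs s1: t3 (payoff 3); vs s2: t2 (payoff 5); vs s3: t2 (payoff 4); vs s4: t4 (payoff 6); vs s5: t2 (payoff 6).
Mutual best responses occur at (s1, t3) and (s2, t2); at each, neither player gains by switching.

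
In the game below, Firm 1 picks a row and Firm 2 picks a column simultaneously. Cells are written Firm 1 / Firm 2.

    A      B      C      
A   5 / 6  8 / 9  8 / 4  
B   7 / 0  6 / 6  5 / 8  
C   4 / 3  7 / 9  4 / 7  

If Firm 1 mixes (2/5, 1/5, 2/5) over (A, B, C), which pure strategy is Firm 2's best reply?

B

Compute Firm 2's expected payoff from each pure strategy against the given mix.
A: (2/5)·6 + (1/5)·0 + (2/5)·3 = 18/5
B: (2/5)·9 + (1/5)·6 + (2/5)·9 = 42/5
C: (2/5)·4 + (1/5)·8 + (2/5)·7 = 6
Highest expected payoff is 42/5, from B.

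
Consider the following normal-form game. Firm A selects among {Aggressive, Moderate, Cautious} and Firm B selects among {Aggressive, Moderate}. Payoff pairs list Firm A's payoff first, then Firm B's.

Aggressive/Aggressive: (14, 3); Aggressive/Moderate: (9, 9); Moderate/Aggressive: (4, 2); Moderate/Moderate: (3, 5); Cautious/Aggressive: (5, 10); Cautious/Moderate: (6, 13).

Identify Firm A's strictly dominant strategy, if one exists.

A strategy is strictly dominant if it gives Firm A a strictly higher payoff than every other strategy, against every choice by the opponent.
Aggressive strictly dominates: vs Aggressive: 14 > each of {4, 5}; vs Moderate: 9 > each of {3, 6}.

Aggressive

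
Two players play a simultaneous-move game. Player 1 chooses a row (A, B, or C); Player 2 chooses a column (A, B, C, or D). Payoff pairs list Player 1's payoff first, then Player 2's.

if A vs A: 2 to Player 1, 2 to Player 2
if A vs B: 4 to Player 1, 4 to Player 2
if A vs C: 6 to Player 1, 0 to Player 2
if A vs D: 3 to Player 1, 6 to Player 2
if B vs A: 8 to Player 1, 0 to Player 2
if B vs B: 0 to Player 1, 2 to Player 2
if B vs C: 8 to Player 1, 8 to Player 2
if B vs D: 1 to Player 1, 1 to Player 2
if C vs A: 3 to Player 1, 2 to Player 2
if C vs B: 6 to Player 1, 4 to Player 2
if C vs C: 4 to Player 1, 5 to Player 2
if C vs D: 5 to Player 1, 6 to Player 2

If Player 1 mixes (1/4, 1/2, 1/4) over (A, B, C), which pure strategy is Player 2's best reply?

C

Compute Player 2's expected payoff from each pure strategy against the given mix.
A: (1/4)·2 + (1/2)·0 + (1/4)·2 = 1
B: (1/4)·4 + (1/2)·2 + (1/4)·4 = 3
C: (1/4)·0 + (1/2)·8 + (1/4)·5 = 21/4
D: (1/4)·6 + (1/2)·1 + (1/4)·6 = 7/2
Highest expected payoff is 21/4, from C.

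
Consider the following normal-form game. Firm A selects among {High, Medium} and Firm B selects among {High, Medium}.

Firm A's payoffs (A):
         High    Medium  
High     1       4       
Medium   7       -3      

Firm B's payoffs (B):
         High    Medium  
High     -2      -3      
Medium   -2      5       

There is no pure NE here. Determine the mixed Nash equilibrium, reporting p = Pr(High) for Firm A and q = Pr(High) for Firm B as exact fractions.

p = 7/8, q = 7/13

Each player's mixing probability is pinned down by making the *other* player indifferent.
Firm B indifferent between High and Medium: p·(-2) + (1−p)·(-2) = p·(-3) + (1−p)·5 ⟹ (-2) + 0p = 5 + (-8)p ⟹ p = 7/8.
Firm A indifferent between High and Medium: q·1 + (1−q)·4 = q·7 + (1−q)·(-3) ⟹ 4 + (-3)q = (-3) + 10q ⟹ q = 7/13.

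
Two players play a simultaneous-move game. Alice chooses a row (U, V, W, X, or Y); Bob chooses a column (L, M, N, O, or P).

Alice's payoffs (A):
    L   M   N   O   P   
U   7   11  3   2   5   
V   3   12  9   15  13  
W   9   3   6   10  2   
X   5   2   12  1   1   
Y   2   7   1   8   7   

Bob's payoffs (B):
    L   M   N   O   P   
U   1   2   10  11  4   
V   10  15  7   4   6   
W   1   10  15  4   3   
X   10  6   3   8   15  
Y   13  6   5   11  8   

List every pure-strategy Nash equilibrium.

Check mutual best responses: a cell is a NE iff neither player can gain by unilaterally deviating.
Alice's best responses — vs L: W (payoff 9); vs M: V (payoff 12); vs N: X (payoff 12); vs O: V (payoff 15); vs P: V (payoff 13).
Bob's best responses — vs U: O (payoff 11); vs V: M (payoff 15); vs W: N (payoff 15); vs X: P (payoff 15); vs Y: L (payoff 13).
The only mutual best response is (V, M); neither player gains by switching there.

(V, M)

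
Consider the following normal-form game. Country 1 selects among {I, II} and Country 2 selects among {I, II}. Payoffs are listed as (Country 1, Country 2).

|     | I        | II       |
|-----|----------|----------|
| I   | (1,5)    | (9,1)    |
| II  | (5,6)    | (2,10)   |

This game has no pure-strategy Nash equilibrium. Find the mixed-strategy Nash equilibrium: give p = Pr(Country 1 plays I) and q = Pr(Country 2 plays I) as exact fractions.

Each player's mixing probability is pinned down by making the *other* player indifferent.
Country 2 indifferent between I and II: p·5 + (1−p)·6 = p·1 + (1−p)·10 ⟹ 6 + (-1)p = 10 + (-9)p ⟹ p = 1/2.
Country 1 indifferent between I and II: q·1 + (1−q)·9 = q·5 + (1−q)·2 ⟹ 9 + (-8)q = 2 + 3q ⟹ q = 7/11.

p = 1/2, q = 7/11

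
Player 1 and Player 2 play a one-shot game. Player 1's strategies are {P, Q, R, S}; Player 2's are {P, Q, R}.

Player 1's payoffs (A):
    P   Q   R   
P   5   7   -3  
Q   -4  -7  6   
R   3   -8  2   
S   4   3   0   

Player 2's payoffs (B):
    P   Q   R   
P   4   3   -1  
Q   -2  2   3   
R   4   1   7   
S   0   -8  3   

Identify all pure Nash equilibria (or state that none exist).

Find each player's best response to every opponent strategy; NE are the intersections.
Player 1's best responses — vs P: P (payoff 5); vs Q: P (payoff 7); vs R: Q (payoff 6).
Player 2's best responses — vs P: P (payoff 4); vs Q: R (payoff 3); vs R: R (payoff 7); vs S: R (payoff 3).
Mutual best responses occur at (P, P) and (Q, R); at each, neither player gains by switching.

(P, P) and (Q, R)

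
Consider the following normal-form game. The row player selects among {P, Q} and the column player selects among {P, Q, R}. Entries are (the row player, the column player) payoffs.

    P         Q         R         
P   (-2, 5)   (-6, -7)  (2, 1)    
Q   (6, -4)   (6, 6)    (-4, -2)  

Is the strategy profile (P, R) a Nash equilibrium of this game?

No

Holding the column player at R: the row player gets 2 from P, versus -4 from Q. No profitable deviation for the row player.
Holding the row player at P: the column player gets 1 from R but could get 5 by switching to P. The column player has a profitable deviation.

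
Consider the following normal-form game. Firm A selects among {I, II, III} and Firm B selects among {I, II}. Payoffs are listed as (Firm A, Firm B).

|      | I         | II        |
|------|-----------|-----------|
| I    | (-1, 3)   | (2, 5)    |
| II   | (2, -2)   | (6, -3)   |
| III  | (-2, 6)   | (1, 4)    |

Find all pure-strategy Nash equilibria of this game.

(II, I)

Find each player's best response to every opponent strategy; NE are the intersections.
Firm A's best responses — vs I: II (payoff 2); vs II: II (payoff 6).
Firm B's best responses — vs I: II (payoff 5); vs II: I (payoff -2); vs III: I (payoff 6).
The only mutual best response is (II, I); neither player gains by switching there.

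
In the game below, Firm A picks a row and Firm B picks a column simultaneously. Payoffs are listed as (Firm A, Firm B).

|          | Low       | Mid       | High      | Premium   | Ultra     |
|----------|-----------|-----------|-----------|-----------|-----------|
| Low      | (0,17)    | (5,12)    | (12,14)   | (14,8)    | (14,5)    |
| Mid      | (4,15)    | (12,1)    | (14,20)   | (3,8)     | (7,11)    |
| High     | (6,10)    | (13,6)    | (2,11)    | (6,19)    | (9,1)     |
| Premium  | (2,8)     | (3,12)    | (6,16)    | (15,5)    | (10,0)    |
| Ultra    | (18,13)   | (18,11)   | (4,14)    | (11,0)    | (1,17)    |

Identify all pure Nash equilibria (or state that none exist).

(Mid, High)

Find each player's best response to every opponent strategy; NE are the intersections.
Firm A's best responses — vs Low: Ultra (payoff 18); vs Mid: Ultra (payoff 18); vs High: Mid (payoff 14); vs Premium: Premium (payoff 15); vs Ultra: Low (payoff 14).
Firm B's best responses — vs Low: Low (payoff 17); vs Mid: High (payoff 20); vs High: Premium (payoff 19); vs Premium: High (payoff 16); vs Ultra: Ultra (payoff 17).
The only mutual best response is (Mid, High); neither player gains by switching there.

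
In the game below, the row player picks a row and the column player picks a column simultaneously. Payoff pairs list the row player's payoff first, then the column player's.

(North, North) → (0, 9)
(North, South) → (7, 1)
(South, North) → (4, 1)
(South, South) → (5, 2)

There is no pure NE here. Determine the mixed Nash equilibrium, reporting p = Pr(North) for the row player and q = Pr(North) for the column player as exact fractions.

In a mixed NE each player is indifferent between their pure strategies, so the opponent's mix sets the indifference.
The column player indifferent between North and South: p·9 + (1−p)·1 = p·1 + (1−p)·2 ⟹ 1 + 8p = 2 + (-1)p ⟹ p = 1/9.
The row player indifferent between North and South: q·0 + (1−q)·7 = q·4 + (1−q)·5 ⟹ 7 + (-7)q = 5 + (-1)q ⟹ q = 1/3.

p = 1/9, q = 1/3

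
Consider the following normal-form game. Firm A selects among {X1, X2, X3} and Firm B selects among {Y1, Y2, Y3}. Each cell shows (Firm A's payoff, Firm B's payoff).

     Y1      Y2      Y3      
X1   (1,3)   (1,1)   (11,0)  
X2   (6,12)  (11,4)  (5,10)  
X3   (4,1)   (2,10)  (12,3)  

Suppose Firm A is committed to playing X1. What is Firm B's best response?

Y1

With Firm A fixed at X1, Firm B's payoffs are: Y1 → 3, Y2 → 1, Y3 → 0.
The maximum is 3, achieved by Y1.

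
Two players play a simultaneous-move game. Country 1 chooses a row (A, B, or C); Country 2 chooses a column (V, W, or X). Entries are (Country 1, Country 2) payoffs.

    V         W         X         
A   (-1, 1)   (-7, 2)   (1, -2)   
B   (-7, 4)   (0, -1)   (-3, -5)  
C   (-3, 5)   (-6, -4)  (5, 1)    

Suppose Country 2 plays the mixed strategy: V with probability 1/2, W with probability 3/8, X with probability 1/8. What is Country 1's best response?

A

Compute Country 1's expected payoff from each pure strategy against the given mix.
A: (1/2)·(-1) + (3/8)·(-7) + (1/8)·1 = -3
B: (1/2)·(-7) + (3/8)·0 + (1/8)·(-3) = -31/8
C: (1/2)·(-3) + (3/8)·(-6) + (1/8)·5 = -25/8
Highest expected payoff is -3, from A.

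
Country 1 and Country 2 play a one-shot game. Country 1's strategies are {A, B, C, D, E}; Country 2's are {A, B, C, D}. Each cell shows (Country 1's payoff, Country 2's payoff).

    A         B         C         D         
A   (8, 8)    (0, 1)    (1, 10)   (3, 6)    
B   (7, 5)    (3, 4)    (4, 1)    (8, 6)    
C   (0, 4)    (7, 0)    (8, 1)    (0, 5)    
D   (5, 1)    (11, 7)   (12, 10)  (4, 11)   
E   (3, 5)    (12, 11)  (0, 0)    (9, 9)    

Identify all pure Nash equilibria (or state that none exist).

A profile is a Nash equilibrium when each player is best-responding to the other.
Country 1's best responses — vs A: A (payoff 8); vs B: E (payoff 12); vs C: D (payoff 12); vs D: E (payoff 9).
Country 2's best responses — vs A: C (payoff 10); vs B: D (payoff 6); vs C: D (payoff 5); vs D: D (payoff 11); vs E: B (payoff 11).
The only mutual best response is (E, B); neither player gains by switching there.

(E, B)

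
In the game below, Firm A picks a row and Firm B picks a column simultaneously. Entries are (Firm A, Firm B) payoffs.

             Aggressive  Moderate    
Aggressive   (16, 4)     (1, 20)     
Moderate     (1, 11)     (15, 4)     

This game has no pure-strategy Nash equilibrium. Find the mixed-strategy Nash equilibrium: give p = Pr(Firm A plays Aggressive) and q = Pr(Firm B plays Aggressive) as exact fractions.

p = 7/23, q = 14/29

In a mixed NE each player is indifferent between their pure strategies, so the opponent's mix sets the indifference.
Firm B indifferent between Aggressive and Moderate: p·4 + (1−p)·11 = p·20 + (1−p)·4 ⟹ 11 + (-7)p = 4 + 16p ⟹ p = 7/23.
Firm A indifferent between Aggressive and Moderate: q·16 + (1−q)·1 = q·1 + (1−q)·15 ⟹ 1 + 15q = 15 + (-14)q ⟹ q = 14/29.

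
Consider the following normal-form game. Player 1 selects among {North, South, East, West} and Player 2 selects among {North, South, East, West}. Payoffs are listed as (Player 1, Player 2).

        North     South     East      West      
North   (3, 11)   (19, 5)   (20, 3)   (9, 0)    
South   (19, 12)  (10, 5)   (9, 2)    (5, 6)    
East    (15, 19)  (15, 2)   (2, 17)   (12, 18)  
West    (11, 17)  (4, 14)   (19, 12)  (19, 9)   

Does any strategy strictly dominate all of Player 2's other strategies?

North

Check whether one of Player 2's strategies beats all alternatives regardless of what the opponent does.
North strictly dominates: vs North: 11 > each of {5, 3, 0}; vs South: 12 > each of {5, 2, 6}; vs East: 19 > each of {2, 17, 18}; vs West: 17 > each of {14, 12, 9}.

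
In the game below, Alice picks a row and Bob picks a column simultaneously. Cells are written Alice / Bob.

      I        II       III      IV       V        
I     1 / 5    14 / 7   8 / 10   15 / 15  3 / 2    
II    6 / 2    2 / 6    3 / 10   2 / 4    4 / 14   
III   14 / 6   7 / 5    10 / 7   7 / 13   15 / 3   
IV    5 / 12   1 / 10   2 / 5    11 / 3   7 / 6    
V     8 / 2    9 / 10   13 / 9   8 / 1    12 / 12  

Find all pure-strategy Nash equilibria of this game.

(I, IV)

Check mutual best responses: a cell is a NE iff neither player can gain by unilaterally deviating.
Alice's best responses — vs I: III (payoff 14); vs II: I (payoff 14); vs III: V (payoff 13); vs IV: I (payoff 15); vs V: III (payoff 15).
Bob's best responses — vs I: IV (payoff 15); vs II: V (payoff 14); vs III: IV (payoff 13); vs IV: I (payoff 12); vs V: V (payoff 12).
The only mutual best response is (I, IV); neither player gains by switching there.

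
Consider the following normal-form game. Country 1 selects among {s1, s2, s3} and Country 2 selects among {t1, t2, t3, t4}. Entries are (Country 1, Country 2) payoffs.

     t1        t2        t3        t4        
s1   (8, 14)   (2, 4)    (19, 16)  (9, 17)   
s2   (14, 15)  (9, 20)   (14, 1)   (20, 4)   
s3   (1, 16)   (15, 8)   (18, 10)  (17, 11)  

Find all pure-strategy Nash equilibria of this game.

There is no pure-strategy Nash equilibrium

A profile is a Nash equilibrium when each player is best-responding to the other.
Country 1's best responses — vs t1: s2 (payoff 14); vs t2: s3 (payoff 15); vs t3: s1 (payoff 19); vs t4: s2 (payoff 20).
Country 2's best responses — vs s1: t4 (payoff 17); vs s2: t2 (payoff 20); vs s3: t1 (payoff 16).
No cell has both players best-responding. For instance, Country 1's best reply to t4 is s2, but against s2 Country 2 prefers t2 over t4.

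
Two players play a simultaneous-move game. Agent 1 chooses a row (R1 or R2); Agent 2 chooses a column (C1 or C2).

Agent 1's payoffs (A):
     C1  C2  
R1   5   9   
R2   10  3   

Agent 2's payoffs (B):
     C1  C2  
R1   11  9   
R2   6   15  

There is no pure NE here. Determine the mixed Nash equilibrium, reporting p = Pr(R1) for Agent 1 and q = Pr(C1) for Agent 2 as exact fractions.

p = 9/11, q = 6/11

In a mixed NE each player is indifferent between their pure strategies, so the opponent's mix sets the indifference.
Agent 2 indifferent between C1 and C2: p·11 + (1−p)·6 = p·9 + (1−p)·15 ⟹ 6 + 5p = 15 + (-6)p ⟹ p = 9/11.
Agent 1 indifferent between R1 and R2: q·5 + (1−q)·9 = q·10 + (1−q)·3 ⟹ 9 + (-4)q = 3 + 7q ⟹ q = 6/11.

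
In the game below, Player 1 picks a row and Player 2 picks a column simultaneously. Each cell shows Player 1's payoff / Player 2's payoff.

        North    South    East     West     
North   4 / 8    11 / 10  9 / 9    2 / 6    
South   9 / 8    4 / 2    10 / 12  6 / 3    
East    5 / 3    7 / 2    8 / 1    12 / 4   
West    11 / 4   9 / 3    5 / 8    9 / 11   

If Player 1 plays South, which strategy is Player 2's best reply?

East

With Player 1 fixed at South, Player 2's payoffs are: North → 8, South → 2, East → 12, West → 3.
The maximum is 12, achieved by East.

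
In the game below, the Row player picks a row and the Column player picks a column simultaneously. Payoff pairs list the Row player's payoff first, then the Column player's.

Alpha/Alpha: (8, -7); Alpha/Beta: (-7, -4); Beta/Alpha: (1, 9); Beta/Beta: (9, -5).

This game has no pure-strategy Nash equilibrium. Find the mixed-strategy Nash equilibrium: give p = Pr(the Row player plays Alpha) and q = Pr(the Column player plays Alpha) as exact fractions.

p = 14/17, q = 16/23

In a mixed NE each player is indifferent between their pure strategies, so the opponent's mix sets the indifference.
The Column player indifferent between Alpha and Beta: p·(-7) + (1−p)·9 = p·(-4) + (1−p)·(-5) ⟹ 9 + (-16)p = (-5) + 1p ⟹ p = 14/17.
The Row player indifferent between Alpha and Beta: q·8 + (1−q)·(-7) = q·1 + (1−q)·9 ⟹ (-7) + 15q = 9 + (-8)q ⟹ q = 16/23.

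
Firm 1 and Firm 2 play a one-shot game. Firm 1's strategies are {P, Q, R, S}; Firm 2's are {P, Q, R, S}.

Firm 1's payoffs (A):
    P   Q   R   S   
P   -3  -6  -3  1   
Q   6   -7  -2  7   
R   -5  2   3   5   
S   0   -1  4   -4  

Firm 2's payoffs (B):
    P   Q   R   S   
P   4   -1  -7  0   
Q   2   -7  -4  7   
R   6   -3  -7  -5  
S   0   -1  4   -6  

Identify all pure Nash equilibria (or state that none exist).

A profile is a Nash equilibrium when each player is best-responding to the other.
Firm 1's best responses — vs P: Q (payoff 6); vs Q: R (payoff 2); vs R: S (payoff 4); vs S: Q (payoff 7).
Firm 2's best responses — vs P: P (payoff 4); vs Q: S (payoff 7); vs R: P (payoff 6); vs S: R (payoff 4).
Mutual best responses occur at (Q, S) and (S, R); at each, neither player gains by switching.

(Q, S) and (S, R)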